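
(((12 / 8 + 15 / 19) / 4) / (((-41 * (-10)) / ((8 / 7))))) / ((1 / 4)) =174 / 27265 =0.01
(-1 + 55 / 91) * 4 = -144 / 91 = -1.58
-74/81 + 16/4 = 250/81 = 3.09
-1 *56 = -56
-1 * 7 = -7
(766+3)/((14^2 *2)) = 769/392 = 1.96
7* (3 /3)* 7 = 49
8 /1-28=-20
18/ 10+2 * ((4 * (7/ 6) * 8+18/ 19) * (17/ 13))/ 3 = 390947/ 11115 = 35.17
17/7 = 2.43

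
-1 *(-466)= 466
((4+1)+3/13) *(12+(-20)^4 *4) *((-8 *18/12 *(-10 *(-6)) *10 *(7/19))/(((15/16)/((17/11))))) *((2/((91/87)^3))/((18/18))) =-7483330472042741760/292493201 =-25584630502.38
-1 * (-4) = 4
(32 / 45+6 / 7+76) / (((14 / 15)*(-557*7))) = -12217 / 573153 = -0.02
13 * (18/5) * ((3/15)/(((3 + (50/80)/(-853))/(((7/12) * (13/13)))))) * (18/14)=1197612/511675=2.34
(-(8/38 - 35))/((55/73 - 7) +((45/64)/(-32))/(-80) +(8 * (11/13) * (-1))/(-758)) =-7790347255808/1396723648259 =-5.58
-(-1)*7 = 7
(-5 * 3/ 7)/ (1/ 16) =-34.29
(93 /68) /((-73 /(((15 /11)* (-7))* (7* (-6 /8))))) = -205065 /218416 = -0.94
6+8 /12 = 20 /3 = 6.67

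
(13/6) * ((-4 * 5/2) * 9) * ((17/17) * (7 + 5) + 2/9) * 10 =-71500/3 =-23833.33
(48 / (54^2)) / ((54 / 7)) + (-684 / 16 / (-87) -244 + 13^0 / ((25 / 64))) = -4584464711 / 19026900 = -240.95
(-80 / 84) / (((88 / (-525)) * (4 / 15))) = 1875 / 88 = 21.31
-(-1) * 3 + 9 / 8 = 33 / 8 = 4.12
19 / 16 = 1.19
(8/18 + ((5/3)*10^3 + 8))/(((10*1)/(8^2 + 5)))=173374/15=11558.27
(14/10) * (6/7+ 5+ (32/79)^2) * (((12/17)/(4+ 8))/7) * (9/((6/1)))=789147/7426790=0.11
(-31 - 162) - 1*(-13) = -180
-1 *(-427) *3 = 1281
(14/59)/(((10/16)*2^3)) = 14/295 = 0.05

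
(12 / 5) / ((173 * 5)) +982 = 4247162 / 4325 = 982.00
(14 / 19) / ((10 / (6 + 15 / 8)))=0.58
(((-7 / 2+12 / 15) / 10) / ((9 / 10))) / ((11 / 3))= -9 / 110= -0.08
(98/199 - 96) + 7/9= -169661/1791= -94.73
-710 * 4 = -2840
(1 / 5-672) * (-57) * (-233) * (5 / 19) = -2347941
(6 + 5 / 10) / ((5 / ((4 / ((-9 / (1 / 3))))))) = -0.19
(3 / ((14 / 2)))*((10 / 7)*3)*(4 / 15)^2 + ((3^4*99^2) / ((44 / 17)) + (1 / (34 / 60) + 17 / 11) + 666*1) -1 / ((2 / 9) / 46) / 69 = 56332876141 / 183260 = 307393.19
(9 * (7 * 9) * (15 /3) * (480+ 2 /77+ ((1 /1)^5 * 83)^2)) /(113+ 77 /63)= 2068227675 /11308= 182899.51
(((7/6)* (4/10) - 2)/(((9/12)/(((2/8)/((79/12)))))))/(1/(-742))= 68264/1185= 57.61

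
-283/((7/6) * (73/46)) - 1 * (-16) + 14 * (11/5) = -270966/2555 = -106.05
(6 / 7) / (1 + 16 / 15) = 90 / 217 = 0.41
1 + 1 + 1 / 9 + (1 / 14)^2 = 3733 / 1764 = 2.12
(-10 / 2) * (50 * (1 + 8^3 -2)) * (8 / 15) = -204400 / 3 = -68133.33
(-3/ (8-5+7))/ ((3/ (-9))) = 9/ 10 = 0.90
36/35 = 1.03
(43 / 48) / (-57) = -43 / 2736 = -0.02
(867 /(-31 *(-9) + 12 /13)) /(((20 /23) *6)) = 86411 /145560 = 0.59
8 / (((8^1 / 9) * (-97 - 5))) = -3 / 34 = -0.09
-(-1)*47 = 47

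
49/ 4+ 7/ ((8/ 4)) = 15.75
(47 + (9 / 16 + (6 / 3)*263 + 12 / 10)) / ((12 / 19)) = 291213 / 320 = 910.04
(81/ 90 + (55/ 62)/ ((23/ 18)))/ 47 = 11367/ 335110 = 0.03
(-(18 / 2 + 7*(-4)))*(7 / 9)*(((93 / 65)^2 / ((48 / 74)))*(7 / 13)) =33103567 / 1318200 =25.11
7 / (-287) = -1 / 41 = -0.02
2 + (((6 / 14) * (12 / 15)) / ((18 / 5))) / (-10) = 209 / 105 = 1.99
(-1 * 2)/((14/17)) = -17/7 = -2.43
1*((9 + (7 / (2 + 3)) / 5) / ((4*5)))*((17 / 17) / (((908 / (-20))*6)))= -29 / 17025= -0.00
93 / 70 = 1.33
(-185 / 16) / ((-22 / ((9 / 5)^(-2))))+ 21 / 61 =880877 / 1739232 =0.51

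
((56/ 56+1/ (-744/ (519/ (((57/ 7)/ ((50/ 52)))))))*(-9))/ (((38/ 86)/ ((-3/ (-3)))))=-43506669/ 2327728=-18.69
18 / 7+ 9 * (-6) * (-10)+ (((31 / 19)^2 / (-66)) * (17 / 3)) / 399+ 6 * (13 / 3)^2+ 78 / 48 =74934146125 / 114078888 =656.86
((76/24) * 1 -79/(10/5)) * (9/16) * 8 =-327/2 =-163.50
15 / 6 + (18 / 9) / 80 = 101 / 40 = 2.52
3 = 3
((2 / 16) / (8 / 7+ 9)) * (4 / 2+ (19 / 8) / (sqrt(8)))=133 * sqrt(2) / 18176+ 7 / 284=0.03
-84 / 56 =-3 / 2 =-1.50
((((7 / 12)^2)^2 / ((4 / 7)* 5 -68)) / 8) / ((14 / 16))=-2401 / 9455616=-0.00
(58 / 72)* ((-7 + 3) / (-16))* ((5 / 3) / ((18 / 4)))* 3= 145 / 648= 0.22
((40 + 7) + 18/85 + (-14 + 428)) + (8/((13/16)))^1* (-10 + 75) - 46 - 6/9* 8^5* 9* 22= -367567267/85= -4324320.79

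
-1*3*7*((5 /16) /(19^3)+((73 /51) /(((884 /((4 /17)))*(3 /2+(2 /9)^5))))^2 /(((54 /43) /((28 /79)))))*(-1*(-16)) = -1063044322914979057998471 /69414384904928572621809541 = -0.02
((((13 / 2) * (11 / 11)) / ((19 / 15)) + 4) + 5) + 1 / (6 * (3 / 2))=14.24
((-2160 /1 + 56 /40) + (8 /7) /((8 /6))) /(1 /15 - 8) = 226563 /833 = 271.98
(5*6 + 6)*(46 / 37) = 1656 / 37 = 44.76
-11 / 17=-0.65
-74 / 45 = -1.64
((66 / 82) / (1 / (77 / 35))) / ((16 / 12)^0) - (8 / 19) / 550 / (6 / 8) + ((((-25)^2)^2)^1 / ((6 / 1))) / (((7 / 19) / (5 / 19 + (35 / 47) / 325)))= 128941536316673 / 2748720975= 46909.65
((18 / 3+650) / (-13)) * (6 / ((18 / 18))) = -302.77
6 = 6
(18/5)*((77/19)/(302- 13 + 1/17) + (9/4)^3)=973537/23712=41.06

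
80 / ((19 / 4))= 320 / 19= 16.84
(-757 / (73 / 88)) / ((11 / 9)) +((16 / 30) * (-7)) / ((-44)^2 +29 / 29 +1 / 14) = -22171466872 / 29695305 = -746.63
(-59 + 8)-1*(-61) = 10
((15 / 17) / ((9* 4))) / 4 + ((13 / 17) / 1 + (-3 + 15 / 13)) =-671 / 624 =-1.08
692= 692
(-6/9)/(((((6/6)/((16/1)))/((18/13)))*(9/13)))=-21.33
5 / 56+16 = 16.09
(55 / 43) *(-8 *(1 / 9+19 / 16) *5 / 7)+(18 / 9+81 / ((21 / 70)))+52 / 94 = 66987605 / 254646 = 263.06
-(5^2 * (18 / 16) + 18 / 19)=-4419 / 152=-29.07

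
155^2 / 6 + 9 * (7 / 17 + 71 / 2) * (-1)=187729 / 51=3680.96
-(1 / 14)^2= -1 / 196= -0.01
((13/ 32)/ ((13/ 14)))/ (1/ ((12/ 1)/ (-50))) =-21/ 200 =-0.10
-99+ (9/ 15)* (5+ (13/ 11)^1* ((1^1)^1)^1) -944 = -57161/ 55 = -1039.29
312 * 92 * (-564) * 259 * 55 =-230613102720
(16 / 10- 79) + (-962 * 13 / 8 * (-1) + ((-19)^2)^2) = 2636137 / 20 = 131806.85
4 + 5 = 9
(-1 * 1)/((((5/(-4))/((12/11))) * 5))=48/275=0.17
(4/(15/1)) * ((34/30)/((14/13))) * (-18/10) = -442/875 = -0.51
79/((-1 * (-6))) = 79/6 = 13.17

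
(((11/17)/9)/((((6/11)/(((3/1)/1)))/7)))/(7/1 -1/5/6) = 385/969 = 0.40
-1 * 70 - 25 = -95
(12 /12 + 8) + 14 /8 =10.75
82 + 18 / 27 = 248 / 3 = 82.67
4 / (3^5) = 4 / 243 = 0.02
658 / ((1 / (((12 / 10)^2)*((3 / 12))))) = 236.88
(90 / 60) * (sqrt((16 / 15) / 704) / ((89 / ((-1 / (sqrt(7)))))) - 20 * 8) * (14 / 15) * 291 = -65184 - 97 * sqrt(1155) / 48950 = -65184.07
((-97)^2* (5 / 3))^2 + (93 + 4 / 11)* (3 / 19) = 462565520954 / 1881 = 245914684.19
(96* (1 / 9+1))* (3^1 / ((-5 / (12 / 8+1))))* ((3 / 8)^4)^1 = -405 / 128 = -3.16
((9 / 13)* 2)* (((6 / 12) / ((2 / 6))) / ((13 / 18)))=486 / 169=2.88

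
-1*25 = -25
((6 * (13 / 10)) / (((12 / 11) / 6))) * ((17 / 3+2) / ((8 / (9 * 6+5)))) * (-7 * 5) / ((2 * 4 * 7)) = -194051 / 128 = -1516.02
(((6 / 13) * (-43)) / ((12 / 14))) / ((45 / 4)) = -1204 / 585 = -2.06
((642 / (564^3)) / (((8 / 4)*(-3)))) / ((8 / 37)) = -3959 / 1435249152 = -0.00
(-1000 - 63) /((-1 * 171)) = 1063 /171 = 6.22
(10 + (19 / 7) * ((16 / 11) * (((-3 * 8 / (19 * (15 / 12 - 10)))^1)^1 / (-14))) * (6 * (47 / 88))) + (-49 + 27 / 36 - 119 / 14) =-38913593 / 830060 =-46.88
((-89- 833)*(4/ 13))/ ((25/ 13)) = -3688/ 25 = -147.52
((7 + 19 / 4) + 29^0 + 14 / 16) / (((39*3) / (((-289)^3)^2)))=63505823858043949 / 936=67848102412440.12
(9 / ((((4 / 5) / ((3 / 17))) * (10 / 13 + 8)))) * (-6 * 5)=-8775 / 1292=-6.79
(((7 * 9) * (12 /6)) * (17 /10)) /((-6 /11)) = -3927 /10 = -392.70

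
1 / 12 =0.08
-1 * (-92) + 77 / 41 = 3849 / 41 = 93.88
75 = 75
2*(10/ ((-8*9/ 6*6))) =-5/ 18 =-0.28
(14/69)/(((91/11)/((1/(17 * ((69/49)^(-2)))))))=0.00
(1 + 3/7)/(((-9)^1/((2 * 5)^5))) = -1000000/63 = -15873.02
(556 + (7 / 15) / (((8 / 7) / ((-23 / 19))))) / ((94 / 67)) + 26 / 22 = 936235721 / 2357520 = 397.13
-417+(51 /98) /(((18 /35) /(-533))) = -80333 /84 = -956.35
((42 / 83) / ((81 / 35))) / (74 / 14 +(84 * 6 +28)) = 3430 / 8428401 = 0.00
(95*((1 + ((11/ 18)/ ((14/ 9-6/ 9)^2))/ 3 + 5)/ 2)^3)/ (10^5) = 9764525619/ 335544320000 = 0.03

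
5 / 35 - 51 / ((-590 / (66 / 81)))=3964 / 18585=0.21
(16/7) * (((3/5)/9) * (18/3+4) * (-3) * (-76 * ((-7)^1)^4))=834176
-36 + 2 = -34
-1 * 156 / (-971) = 156 / 971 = 0.16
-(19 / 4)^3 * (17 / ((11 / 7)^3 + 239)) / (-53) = 39994829 / 282580736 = 0.14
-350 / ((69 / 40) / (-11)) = 2231.88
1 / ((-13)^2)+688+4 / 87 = 10116427 / 14703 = 688.05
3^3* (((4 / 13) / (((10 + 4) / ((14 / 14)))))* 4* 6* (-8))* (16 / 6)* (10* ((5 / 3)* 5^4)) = -288000000 / 91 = -3164835.16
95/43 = 2.21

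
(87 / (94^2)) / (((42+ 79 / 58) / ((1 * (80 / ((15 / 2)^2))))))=26912 / 83334525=0.00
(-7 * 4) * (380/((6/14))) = -74480/3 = -24826.67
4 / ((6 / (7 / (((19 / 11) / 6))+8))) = 1228 / 57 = 21.54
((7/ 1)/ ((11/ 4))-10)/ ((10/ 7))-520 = -28887/ 55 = -525.22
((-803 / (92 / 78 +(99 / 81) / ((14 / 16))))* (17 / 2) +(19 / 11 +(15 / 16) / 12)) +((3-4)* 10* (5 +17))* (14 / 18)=-18841108351 / 6684480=-2818.63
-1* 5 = -5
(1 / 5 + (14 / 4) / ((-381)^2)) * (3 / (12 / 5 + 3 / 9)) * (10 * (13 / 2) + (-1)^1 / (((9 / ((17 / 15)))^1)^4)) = 3134361292798064 / 219647554655625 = 14.27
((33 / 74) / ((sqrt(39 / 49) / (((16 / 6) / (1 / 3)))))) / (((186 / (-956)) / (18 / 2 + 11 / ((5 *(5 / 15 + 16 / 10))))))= -14427952 *sqrt(39) / 432419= -208.37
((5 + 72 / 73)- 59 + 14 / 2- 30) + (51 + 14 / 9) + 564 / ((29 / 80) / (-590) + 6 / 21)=40325765012 / 20629143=1954.80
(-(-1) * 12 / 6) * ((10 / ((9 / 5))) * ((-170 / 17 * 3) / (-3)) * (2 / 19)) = 11.70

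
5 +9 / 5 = 34 / 5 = 6.80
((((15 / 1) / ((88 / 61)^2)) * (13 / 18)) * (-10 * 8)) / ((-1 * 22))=1209325 / 63888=18.93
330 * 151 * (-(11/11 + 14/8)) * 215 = -58923975/2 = -29461987.50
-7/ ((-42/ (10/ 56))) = 5/ 168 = 0.03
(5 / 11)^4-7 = -6.96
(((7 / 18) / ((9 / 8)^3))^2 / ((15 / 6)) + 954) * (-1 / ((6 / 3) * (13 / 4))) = -410678563396 / 2798036865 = -146.77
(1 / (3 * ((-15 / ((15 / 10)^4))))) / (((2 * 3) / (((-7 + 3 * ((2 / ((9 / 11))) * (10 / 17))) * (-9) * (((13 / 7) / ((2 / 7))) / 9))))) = -1781 / 5440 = -0.33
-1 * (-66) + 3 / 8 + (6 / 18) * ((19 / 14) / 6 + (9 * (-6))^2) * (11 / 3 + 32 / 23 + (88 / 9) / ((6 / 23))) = 12963149455 / 312984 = 41417.93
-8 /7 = -1.14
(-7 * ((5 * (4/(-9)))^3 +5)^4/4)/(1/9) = -2517970730104375/125524238436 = -20059.64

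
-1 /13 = -0.08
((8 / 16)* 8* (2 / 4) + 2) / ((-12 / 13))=-13 / 3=-4.33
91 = 91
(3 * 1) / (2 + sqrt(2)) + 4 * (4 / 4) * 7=31- 3 * sqrt(2) / 2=28.88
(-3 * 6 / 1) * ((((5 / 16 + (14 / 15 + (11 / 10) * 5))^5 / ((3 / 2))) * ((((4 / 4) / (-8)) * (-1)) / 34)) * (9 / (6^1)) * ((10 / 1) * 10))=-11123315195444099 / 120324096000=-92444.62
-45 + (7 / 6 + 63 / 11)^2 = 11005 / 4356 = 2.53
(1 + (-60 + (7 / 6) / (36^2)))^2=210476335729 / 60466176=3480.89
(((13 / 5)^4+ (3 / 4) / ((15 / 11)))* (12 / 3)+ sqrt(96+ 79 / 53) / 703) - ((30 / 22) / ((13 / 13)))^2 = 183.14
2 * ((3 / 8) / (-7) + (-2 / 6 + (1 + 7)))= 1279 / 84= 15.23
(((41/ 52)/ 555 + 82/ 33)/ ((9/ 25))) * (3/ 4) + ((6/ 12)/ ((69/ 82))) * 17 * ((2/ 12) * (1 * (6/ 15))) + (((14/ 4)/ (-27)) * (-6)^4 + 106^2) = 11073.85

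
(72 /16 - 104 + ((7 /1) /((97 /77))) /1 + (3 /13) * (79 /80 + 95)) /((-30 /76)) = 45868603 /252200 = 181.87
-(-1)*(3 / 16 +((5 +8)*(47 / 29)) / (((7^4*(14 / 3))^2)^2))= 3470963583946146789 / 18511805781045984232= 0.19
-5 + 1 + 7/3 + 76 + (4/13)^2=37735/507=74.43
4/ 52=1/ 13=0.08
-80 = -80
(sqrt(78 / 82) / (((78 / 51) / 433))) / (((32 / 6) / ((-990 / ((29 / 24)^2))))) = -393519060 * sqrt(1599) / 448253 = -35104.82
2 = 2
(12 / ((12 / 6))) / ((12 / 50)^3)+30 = 16705 / 36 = 464.03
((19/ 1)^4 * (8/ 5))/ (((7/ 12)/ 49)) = 87575712/ 5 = 17515142.40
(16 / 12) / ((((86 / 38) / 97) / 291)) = 715084 / 43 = 16629.86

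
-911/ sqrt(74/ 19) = -461.61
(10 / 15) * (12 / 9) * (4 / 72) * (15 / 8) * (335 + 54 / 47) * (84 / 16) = 552965 / 3384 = 163.41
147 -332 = -185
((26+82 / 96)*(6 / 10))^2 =1661521 / 6400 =259.61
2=2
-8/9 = -0.89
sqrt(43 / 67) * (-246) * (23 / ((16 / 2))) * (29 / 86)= -82041 * sqrt(2881) / 23048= -191.06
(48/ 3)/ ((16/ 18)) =18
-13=-13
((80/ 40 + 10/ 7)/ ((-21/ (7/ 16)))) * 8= -4/ 7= -0.57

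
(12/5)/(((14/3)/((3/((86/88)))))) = 2376/1505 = 1.58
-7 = -7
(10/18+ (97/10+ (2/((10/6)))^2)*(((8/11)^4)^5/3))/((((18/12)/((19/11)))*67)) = 3232166580779422828345774/334676303729075290577267475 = 0.01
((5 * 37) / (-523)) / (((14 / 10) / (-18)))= 16650 / 3661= 4.55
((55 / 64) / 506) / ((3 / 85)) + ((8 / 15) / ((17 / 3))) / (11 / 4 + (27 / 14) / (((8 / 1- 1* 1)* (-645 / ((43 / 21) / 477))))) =37085091013 / 450361882752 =0.08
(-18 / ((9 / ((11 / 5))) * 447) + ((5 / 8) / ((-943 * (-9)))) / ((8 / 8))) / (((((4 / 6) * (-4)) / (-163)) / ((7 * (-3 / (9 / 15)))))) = 563858239 / 26977344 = 20.90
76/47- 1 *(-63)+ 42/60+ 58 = 123.32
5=5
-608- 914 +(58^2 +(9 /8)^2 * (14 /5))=295287 /160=1845.54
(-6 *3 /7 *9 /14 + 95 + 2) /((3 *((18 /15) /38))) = 443840 /441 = 1006.44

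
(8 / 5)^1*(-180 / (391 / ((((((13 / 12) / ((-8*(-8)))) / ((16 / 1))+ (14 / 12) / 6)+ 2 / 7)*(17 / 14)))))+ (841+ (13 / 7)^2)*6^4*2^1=27456449257 / 12544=2188811.32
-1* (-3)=3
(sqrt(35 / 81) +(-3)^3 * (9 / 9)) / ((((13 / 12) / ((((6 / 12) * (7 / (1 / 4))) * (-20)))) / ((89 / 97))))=8074080 / 1261- 99680 * sqrt(35) / 3783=6247.03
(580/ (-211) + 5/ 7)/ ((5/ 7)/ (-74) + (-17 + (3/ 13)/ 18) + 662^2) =-4336215/ 933998032349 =-0.00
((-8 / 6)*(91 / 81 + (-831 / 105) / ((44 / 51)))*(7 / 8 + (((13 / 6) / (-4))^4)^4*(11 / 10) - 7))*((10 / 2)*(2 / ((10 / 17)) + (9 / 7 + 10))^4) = -3250958798681685009084040138326560608463 / 212632213837113557448759705600000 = -15289117.02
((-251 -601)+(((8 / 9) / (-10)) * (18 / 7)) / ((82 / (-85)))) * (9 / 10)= -1100052 / 1435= -766.59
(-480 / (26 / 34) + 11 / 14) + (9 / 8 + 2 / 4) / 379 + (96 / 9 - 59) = -558916847 / 827736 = -675.24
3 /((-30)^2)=1 /300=0.00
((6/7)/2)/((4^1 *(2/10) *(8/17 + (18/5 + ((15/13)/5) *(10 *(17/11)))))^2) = 11080801875/965108209408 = 0.01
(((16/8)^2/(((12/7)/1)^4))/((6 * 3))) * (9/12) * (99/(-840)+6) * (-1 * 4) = -20923/46080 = -0.45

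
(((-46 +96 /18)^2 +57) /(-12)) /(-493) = 15397 /53244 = 0.29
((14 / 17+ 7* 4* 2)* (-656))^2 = 401570620416 / 289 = 1389517717.70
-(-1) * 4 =4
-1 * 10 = -10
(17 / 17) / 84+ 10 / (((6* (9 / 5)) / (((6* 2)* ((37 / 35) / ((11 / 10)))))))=29633 / 2772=10.69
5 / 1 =5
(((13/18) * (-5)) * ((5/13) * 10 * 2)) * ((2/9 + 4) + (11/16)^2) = -1352125/10368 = -130.41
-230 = -230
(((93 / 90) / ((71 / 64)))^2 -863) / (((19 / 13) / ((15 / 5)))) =-12712077443 / 7183425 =-1769.64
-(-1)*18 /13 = 1.38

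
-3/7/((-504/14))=1/84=0.01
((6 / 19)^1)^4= 1296 / 130321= 0.01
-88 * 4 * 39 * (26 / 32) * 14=-156156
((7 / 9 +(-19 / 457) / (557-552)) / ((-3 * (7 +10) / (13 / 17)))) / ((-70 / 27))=102856 / 23112775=0.00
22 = 22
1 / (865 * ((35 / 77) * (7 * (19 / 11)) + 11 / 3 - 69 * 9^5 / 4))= -1452 / 1279323754135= -0.00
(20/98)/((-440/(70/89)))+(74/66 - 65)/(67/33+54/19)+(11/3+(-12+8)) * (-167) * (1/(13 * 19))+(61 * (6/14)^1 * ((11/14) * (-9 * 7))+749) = -665836080202/1193347155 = -557.96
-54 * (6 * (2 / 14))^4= -69984 / 2401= -29.15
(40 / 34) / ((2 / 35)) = 20.59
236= 236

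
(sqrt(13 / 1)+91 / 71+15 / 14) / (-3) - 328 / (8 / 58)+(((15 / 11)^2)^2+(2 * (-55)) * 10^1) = -3476.53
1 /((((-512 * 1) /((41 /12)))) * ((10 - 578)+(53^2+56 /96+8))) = -41 /13821440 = -0.00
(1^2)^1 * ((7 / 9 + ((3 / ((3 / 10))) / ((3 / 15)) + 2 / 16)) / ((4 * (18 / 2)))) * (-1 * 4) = -3665 / 648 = -5.66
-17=-17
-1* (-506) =506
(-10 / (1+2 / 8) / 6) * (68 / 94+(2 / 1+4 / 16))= -559 / 141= -3.96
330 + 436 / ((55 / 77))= 4702 / 5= 940.40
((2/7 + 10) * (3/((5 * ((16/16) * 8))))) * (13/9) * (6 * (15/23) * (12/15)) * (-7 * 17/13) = -3672/115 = -31.93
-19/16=-1.19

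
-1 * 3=-3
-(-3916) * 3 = 11748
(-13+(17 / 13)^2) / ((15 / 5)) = -636 / 169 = -3.76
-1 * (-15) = 15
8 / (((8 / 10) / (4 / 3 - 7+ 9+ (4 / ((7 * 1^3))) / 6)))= 34.29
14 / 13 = 1.08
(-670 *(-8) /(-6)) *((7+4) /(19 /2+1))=-58960 /63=-935.87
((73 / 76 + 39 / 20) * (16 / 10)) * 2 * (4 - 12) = -35392 / 475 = -74.51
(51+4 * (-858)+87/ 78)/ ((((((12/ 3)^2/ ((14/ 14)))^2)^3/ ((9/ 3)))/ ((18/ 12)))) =-790893/ 872415232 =-0.00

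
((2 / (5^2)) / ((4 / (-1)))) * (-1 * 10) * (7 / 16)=7 / 80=0.09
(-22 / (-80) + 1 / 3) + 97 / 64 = 2039 / 960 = 2.12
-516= -516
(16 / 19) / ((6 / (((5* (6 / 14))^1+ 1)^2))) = 1.39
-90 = -90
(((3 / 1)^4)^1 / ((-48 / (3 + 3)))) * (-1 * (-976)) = -9882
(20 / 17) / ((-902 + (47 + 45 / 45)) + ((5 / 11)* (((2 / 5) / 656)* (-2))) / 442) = -938080 / 680952273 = -0.00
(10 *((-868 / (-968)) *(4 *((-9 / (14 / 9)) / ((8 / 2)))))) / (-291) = 4185 / 23474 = 0.18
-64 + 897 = 833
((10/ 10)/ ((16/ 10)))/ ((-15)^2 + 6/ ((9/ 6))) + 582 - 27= 555.00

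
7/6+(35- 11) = 151/6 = 25.17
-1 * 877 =-877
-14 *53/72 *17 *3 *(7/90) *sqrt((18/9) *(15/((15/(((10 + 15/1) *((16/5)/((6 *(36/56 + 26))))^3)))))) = -2472344 *sqrt(78330)/845208675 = -0.82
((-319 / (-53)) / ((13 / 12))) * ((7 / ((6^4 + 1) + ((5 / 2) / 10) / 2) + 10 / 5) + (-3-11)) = -158821168 / 2383251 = -66.64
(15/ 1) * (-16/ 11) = -240/ 11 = -21.82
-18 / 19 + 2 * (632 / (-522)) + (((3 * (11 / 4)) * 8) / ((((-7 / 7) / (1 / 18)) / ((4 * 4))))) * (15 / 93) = -1972526 / 153729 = -12.83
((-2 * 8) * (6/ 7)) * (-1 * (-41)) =-3936/ 7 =-562.29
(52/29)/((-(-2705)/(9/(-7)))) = -468/549115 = -0.00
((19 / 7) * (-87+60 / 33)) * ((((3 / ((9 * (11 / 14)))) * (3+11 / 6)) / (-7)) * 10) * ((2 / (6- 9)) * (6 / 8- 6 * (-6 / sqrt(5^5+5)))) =-2581435 / 7623- 4130296 * sqrt(3130) / 795333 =-629.18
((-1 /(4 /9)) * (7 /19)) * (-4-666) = 21105 /38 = 555.39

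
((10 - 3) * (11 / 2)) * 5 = 385 / 2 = 192.50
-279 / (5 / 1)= -279 / 5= -55.80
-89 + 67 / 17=-1446 / 17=-85.06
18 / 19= 0.95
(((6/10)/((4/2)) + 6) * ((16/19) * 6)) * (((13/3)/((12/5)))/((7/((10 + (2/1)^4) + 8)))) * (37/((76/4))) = 196248/361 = 543.62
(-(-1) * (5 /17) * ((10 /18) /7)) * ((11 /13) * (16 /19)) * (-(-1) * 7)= 4400 /37791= 0.12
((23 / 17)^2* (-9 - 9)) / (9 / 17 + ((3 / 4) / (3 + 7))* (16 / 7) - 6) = 111090 / 17867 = 6.22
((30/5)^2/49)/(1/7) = 36/7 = 5.14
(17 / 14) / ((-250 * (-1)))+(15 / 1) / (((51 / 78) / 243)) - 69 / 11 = 3644542679 / 654500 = 5568.44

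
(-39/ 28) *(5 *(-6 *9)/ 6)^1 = 62.68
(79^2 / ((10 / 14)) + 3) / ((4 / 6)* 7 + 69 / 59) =7735254 / 5165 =1497.63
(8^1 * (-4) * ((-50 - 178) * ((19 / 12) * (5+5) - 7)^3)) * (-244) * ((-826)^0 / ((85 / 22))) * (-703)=170792590044032 / 765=223258287639.26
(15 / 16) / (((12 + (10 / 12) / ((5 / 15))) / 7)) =105 / 232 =0.45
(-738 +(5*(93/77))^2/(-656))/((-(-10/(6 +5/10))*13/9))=-25835500233/77788480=-332.13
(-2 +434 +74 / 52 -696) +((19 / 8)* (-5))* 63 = -105113 / 104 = -1010.70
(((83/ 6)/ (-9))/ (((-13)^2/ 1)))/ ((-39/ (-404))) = -16766/ 177957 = -0.09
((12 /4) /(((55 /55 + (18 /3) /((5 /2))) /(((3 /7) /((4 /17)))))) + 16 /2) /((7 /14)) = 19.21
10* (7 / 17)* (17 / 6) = 35 / 3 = 11.67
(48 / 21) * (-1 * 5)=-80 / 7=-11.43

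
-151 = -151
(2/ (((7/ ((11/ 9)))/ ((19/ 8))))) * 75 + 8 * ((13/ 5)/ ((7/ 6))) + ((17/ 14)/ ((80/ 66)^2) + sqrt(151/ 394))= sqrt(59494)/ 394 + 5433619/ 67200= 81.48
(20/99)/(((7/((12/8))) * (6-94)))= -5/10164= -0.00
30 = 30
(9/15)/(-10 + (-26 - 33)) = -1/115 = -0.01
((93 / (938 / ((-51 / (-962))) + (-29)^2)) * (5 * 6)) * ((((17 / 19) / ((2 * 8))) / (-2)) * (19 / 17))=-71145 / 15123952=-0.00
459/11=41.73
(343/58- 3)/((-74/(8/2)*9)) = -169/9657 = -0.02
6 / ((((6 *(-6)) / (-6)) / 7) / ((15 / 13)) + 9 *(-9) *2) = -105 / 2822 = -0.04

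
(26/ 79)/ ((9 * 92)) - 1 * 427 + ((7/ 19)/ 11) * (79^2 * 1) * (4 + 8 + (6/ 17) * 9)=2745.32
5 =5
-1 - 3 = -4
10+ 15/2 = 17.50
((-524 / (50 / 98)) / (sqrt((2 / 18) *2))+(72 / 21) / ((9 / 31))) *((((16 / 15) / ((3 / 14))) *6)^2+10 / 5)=49886192 / 4725 - 2582415052 *sqrt(2) / 1875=-1937221.48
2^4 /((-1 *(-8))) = 2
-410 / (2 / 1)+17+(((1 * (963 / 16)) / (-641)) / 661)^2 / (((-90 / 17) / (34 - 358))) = -21600151558200863 / 114894423936640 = -188.00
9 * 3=27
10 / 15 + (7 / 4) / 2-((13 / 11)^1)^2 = 421 / 2904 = 0.14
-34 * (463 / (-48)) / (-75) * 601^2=-2843013071 / 1800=-1579451.71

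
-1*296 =-296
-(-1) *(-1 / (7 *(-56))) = 1 / 392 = 0.00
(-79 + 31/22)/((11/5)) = -8535/242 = -35.27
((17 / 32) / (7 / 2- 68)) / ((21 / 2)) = -17 / 21672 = -0.00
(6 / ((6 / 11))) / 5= 11 / 5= 2.20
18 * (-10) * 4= -720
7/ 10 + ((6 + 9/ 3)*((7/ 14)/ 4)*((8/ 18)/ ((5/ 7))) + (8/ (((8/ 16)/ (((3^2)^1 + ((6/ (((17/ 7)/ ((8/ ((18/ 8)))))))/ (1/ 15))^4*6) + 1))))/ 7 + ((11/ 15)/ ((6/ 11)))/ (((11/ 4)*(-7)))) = 4133991538.66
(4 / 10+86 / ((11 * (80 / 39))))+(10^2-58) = 20333 / 440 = 46.21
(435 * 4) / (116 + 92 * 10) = 1.68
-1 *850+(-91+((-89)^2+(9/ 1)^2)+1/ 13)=91794/ 13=7061.08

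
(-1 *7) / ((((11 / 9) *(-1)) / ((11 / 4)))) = 15.75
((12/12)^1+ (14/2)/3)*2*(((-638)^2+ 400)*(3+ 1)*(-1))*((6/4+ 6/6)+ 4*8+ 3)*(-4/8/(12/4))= 203722000/3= 67907333.33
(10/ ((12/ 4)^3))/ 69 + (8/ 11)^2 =120442/ 225423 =0.53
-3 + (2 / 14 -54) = -398 / 7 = -56.86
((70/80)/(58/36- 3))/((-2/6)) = 189/100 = 1.89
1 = 1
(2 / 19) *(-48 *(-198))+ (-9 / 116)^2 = 255773187 / 255664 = 1000.43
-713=-713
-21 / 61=-0.34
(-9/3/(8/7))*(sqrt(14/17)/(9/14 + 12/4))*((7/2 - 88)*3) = 24843*sqrt(238)/2312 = 165.77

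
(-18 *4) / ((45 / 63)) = -504 / 5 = -100.80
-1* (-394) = 394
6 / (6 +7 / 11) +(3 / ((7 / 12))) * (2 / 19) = 14034 / 9709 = 1.45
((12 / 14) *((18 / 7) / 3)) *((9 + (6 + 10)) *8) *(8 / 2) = 28800 / 49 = 587.76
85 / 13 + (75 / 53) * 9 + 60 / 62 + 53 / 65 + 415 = 46568754 / 106795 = 436.06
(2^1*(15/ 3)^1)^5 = 100000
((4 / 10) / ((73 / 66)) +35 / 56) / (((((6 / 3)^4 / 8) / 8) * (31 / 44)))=5.60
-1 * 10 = -10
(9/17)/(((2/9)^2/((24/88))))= 2187/748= 2.92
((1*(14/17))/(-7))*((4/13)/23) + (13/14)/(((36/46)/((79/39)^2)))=56107169/11528244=4.87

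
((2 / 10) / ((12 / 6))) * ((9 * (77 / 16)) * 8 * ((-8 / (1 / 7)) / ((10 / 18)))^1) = -87318 / 25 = -3492.72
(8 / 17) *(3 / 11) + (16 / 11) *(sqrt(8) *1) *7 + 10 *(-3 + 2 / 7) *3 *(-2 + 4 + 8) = -1065732 / 1309 + 224 *sqrt(2) / 11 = -785.36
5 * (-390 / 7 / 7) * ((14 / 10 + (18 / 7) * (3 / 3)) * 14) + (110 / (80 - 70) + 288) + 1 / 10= -937641 / 490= -1913.55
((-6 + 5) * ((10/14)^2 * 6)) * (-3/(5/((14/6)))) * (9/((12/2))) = 45/7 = 6.43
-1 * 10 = -10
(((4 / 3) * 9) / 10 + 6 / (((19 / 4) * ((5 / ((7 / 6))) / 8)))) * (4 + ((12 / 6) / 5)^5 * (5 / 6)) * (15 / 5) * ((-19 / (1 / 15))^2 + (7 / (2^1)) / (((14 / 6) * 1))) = 206348450412 / 59375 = 3475342.32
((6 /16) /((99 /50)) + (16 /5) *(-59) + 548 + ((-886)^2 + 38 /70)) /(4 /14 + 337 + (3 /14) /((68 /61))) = 123363709838 /53011035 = 2327.13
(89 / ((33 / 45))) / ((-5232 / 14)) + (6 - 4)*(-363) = -6966907 / 9592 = -726.32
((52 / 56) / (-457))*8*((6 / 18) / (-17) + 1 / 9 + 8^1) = -64376 / 489447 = -0.13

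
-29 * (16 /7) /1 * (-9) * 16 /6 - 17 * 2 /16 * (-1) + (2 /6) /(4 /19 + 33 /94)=268523879 /168504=1593.58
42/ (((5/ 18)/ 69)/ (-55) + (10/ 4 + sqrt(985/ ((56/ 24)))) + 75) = 1063205448228/ 1823977475473-1959827562 *sqrt(20685)/ 1823977475473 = 0.43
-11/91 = -0.12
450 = 450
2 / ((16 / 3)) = 3 / 8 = 0.38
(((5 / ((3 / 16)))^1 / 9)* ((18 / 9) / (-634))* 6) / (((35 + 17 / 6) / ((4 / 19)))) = -1280 / 4101663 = -0.00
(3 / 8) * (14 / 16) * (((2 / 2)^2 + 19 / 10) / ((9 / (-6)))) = -203 / 320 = -0.63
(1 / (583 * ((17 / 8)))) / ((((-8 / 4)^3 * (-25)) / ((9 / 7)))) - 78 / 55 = -223611 / 157675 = -1.42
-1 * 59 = -59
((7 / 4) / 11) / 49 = 1 / 308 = 0.00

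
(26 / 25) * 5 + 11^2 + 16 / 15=1909 / 15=127.27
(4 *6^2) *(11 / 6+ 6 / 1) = 1128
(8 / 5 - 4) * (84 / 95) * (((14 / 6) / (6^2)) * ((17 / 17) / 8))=-49 / 2850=-0.02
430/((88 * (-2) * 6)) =-215/528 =-0.41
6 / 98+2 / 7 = 17 / 49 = 0.35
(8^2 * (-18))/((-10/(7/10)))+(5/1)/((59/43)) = 84.28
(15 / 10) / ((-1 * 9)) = -1 / 6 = -0.17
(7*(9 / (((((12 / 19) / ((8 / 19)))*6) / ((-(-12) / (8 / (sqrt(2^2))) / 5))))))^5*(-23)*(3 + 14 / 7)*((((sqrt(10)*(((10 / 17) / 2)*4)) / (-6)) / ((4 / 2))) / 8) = 31311441*sqrt(10) / 17000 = 5824.44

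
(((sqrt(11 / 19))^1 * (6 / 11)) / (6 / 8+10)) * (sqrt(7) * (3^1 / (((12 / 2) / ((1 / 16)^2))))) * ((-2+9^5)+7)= 88581 * sqrt(1463) / 287584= 11.78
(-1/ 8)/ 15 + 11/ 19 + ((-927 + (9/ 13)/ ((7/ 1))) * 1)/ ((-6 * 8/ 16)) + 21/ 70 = 12857023/ 41496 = 309.84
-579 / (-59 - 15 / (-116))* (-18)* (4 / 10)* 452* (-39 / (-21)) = -14207603904 / 239015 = -59442.31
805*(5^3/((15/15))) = 100625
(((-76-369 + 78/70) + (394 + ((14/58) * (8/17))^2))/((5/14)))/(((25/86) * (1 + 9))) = -48.04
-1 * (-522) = 522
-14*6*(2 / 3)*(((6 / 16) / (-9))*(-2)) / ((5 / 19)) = -266 / 15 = -17.73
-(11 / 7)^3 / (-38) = 1331 / 13034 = 0.10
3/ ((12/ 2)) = 1/ 2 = 0.50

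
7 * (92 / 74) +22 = 1136 / 37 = 30.70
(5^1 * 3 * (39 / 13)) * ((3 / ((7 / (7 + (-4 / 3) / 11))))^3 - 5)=423648810 / 456533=927.97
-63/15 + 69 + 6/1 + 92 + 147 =1549/5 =309.80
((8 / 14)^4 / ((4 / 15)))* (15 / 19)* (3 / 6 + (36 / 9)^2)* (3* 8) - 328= -203.00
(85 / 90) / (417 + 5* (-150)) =-17 / 5994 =-0.00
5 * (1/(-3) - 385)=-5780/3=-1926.67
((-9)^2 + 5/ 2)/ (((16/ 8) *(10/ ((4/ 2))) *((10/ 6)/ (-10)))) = -501/ 10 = -50.10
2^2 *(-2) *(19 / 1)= -152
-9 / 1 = -9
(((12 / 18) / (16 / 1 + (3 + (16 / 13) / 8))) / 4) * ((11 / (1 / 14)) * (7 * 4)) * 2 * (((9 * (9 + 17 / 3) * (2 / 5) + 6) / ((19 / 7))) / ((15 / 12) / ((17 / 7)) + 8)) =2614900288 / 13696245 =190.92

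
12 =12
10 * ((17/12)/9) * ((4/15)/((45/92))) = 0.86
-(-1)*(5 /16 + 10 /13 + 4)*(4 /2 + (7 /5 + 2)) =28539 /1040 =27.44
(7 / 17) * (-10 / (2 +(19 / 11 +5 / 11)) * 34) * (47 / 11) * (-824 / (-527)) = -2710960 / 12121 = -223.66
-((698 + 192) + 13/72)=-64093/72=-890.18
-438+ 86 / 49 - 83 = -25443 / 49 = -519.24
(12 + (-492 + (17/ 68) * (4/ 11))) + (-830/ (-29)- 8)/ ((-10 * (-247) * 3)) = -43630682/ 90915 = -479.91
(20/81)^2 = 400/6561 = 0.06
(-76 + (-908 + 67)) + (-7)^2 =-868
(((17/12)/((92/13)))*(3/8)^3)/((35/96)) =5967/206080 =0.03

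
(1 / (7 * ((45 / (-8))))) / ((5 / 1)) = -8 / 1575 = -0.01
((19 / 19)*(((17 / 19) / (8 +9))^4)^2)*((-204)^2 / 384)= 0.00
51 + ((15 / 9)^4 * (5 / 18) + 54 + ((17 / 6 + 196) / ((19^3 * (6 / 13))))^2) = 58796343165049 / 548743155984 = 107.15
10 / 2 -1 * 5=0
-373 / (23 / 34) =-12682 / 23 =-551.39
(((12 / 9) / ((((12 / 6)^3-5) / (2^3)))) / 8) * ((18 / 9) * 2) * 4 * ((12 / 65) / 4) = 64 / 195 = 0.33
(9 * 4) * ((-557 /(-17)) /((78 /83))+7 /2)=305232 /221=1381.14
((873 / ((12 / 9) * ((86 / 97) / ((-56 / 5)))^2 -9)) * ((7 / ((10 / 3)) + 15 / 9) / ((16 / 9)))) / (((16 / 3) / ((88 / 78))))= -4502642127291 / 103472102240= -43.52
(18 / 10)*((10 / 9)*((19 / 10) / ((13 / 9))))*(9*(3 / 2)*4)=9234 / 65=142.06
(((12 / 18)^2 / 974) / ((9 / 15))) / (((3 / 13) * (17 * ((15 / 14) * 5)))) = 364 / 10058985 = 0.00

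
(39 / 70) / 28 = 39 / 1960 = 0.02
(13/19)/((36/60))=65/57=1.14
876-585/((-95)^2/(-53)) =1587381/1805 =879.44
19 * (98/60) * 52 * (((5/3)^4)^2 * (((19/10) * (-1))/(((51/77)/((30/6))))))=-1383335078125/1003833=-1378053.00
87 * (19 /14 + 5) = 7743 /14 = 553.07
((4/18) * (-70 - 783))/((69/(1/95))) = -1706/58995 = -0.03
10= 10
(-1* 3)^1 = -3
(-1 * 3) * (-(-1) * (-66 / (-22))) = -9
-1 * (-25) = 25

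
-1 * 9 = -9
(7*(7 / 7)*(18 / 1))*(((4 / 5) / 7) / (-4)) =-18 / 5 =-3.60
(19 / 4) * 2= 19 / 2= 9.50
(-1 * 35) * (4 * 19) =-2660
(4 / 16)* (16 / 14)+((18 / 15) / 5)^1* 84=3578 / 175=20.45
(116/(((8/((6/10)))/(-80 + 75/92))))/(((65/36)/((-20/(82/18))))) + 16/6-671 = 37025579/36777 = 1006.76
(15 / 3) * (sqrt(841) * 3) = 435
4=4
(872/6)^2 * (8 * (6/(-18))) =-1520768/27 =-56324.74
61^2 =3721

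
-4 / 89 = -0.04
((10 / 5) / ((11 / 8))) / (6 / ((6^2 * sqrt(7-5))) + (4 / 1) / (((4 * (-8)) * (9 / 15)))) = -1920 / 187-768 * sqrt(2) / 187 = -16.08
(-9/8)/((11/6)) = -27/44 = -0.61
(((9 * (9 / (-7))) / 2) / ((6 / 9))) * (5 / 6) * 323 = -130815 / 56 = -2335.98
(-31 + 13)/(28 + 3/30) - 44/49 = -21184/13769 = -1.54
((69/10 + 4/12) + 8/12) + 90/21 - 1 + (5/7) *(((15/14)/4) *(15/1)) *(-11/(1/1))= -39951/1960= -20.38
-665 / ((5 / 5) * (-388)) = 665 / 388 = 1.71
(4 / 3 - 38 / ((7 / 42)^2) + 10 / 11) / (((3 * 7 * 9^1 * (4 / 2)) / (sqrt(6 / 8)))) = -22535 * sqrt(3) / 12474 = -3.13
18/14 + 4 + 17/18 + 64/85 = 6.98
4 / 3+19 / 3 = 23 / 3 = 7.67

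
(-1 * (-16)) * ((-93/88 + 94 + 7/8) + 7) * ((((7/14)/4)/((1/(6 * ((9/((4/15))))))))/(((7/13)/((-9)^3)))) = -4256547165/77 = -55279833.31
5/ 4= 1.25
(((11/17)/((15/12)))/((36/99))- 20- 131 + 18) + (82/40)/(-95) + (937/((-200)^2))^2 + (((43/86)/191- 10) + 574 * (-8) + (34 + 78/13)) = -463299118587458483/98708800000000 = -4693.59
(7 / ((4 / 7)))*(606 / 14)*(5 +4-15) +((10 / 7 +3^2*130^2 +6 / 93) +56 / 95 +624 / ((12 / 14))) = 6170011059 / 41230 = 149648.58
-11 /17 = -0.65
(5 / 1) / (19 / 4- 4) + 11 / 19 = 413 / 57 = 7.25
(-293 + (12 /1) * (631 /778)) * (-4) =440764 /389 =1133.07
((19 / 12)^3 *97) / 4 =665323 / 6912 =96.26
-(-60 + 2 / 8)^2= -57121 / 16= -3570.06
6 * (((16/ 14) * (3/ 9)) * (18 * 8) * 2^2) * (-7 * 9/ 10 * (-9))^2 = 105815808/ 25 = 4232632.32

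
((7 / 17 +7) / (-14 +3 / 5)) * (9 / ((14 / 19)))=-7695 / 1139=-6.76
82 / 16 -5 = 1 / 8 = 0.12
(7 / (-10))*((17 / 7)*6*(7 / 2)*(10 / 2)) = -357 / 2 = -178.50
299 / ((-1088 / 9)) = -2.47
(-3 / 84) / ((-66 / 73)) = 73 / 1848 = 0.04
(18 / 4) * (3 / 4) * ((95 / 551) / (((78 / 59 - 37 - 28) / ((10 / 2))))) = -39825 / 871624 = -0.05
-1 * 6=-6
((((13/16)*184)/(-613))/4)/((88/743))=-222157/431552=-0.51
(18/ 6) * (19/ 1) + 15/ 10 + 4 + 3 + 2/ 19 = 2493/ 38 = 65.61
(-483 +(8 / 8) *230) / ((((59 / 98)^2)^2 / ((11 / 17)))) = -256695058928 / 205995137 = -1246.12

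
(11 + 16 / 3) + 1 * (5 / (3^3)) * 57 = 242 / 9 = 26.89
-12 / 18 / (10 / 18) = -6 / 5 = -1.20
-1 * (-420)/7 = 60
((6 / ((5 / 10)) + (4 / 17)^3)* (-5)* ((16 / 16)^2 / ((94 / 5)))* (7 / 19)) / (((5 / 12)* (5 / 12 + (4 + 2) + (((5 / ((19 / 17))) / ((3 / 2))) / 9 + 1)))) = -102967200 / 282404153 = -0.36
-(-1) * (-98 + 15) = -83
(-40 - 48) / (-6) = 44 / 3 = 14.67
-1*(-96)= 96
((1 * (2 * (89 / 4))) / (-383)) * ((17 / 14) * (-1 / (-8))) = -1513 / 85792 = -0.02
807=807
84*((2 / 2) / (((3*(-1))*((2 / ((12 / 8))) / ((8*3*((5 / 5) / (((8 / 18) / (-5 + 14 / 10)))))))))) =20412 / 5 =4082.40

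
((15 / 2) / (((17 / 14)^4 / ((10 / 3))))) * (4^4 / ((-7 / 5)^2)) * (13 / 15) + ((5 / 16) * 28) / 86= 112202305705 / 86193672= 1301.75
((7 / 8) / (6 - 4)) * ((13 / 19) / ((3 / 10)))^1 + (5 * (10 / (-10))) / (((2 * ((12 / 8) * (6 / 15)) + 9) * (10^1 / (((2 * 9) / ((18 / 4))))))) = 6215 / 7752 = 0.80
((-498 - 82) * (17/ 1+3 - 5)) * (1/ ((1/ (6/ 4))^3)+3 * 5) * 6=-959175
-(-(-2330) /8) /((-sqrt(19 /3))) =1165 *sqrt(57) /76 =115.73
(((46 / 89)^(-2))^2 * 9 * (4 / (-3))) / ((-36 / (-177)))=-3701792219 / 4477456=-826.76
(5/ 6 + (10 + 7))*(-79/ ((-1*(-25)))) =-56.35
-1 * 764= -764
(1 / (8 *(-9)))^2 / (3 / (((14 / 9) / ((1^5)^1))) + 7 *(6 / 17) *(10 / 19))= 2261 / 37845792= 0.00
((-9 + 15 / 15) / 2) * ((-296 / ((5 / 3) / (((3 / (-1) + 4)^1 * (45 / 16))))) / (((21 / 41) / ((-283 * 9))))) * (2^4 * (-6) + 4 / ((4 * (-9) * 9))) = 953929042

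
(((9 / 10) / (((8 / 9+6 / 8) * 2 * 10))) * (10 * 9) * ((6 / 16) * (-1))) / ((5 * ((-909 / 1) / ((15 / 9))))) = 81 / 238360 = 0.00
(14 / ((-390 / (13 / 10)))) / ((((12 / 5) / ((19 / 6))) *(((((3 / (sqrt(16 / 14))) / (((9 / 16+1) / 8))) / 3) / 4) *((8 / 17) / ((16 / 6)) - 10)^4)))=-7934495 *sqrt(14) / 5376128170752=-0.00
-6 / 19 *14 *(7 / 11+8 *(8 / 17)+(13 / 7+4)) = -161136 / 3553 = -45.35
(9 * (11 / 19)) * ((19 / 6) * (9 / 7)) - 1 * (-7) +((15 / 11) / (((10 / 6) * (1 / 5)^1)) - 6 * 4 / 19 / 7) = 93997 / 2926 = 32.12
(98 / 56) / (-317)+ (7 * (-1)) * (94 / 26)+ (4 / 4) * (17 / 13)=-30439 / 1268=-24.01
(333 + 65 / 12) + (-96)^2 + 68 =9622.42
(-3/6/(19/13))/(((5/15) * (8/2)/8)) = -39/19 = -2.05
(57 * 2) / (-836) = -3 / 22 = -0.14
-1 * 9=-9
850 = 850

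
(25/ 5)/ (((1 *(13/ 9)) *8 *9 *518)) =5/ 53872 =0.00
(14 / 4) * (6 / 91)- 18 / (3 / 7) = -543 / 13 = -41.77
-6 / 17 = -0.35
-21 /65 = -0.32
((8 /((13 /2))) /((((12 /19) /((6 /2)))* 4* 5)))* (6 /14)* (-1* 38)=-2166 /455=-4.76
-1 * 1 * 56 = -56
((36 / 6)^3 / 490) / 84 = 9 / 1715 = 0.01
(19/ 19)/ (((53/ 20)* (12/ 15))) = 25/ 53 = 0.47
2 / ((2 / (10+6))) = 16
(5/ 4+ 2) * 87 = 282.75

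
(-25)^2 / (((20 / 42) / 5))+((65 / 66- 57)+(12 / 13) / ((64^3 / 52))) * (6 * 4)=5218.14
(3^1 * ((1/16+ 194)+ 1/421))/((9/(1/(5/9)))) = 116.44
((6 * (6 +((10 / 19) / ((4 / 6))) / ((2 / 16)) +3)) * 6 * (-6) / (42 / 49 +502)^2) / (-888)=128331 / 8710451200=0.00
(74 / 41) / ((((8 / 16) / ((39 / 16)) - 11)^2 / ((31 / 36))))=193843 / 14533762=0.01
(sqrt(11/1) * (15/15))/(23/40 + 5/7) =2.57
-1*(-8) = 8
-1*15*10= -150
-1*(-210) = 210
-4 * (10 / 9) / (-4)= 10 / 9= 1.11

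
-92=-92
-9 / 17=-0.53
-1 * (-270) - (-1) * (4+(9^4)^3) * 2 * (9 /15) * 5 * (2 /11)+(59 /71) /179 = 308104949162.73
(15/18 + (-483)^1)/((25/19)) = -54967/150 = -366.45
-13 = -13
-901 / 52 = -17.33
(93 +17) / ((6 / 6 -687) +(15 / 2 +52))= -220 / 1253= -0.18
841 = 841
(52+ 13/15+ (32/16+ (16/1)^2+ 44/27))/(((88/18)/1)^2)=126561/9680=13.07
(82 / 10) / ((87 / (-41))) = -1681 / 435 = -3.86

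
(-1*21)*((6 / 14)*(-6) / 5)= 10.80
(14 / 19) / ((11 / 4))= 56 / 209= 0.27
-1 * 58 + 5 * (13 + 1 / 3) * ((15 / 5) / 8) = -33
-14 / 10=-7 / 5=-1.40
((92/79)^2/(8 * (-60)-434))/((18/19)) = -40204/25669233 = -0.00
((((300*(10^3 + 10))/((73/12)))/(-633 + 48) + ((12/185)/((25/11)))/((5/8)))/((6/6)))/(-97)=1867497856/2128725625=0.88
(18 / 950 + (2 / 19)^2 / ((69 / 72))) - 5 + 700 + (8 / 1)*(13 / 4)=149667908 / 207575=721.03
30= 30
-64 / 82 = -32 / 41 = -0.78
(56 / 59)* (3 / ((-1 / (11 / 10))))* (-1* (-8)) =-7392 / 295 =-25.06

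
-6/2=-3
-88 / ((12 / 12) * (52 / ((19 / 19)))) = -22 / 13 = -1.69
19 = 19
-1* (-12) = 12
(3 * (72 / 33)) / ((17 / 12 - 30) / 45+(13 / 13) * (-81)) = -38880 / 484913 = -0.08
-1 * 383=-383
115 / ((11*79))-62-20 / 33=-162869 / 2607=-62.47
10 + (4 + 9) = 23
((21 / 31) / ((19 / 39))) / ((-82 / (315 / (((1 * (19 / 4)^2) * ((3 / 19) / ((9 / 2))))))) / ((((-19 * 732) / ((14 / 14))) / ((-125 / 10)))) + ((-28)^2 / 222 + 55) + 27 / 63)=4791267936 / 203160241301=0.02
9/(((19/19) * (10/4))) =18/5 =3.60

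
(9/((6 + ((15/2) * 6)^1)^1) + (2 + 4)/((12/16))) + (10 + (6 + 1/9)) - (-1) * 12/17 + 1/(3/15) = 4589/153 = 29.99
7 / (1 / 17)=119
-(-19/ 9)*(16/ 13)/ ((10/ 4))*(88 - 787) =-141664/ 195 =-726.48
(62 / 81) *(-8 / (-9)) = 496 / 729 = 0.68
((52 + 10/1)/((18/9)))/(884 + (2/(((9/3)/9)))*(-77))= 31/422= 0.07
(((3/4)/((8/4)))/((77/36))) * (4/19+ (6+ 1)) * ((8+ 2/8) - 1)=107271/11704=9.17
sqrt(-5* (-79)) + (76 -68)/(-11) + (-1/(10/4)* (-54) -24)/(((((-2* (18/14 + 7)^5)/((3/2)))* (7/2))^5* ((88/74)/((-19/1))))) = -155922865936161848525467393645362321568703403527/214393940662222541722517610035186822318580039680 + sqrt(395) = 19.15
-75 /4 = -18.75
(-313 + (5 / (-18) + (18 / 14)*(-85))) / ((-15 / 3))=53243 / 630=84.51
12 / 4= 3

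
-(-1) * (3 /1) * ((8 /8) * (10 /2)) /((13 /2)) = 30 /13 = 2.31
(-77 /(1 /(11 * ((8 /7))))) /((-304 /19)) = 121 /2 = 60.50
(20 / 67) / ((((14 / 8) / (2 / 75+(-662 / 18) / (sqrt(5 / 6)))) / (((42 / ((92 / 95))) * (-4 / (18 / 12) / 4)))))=-608 / 4623+503120 * sqrt(30) / 13869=198.56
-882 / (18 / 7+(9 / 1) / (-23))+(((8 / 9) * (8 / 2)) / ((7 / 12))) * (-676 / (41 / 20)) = -9008522 / 3731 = -2414.51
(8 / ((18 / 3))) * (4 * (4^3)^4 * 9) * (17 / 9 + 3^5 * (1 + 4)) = 2939905114112 / 3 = 979968371370.67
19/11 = 1.73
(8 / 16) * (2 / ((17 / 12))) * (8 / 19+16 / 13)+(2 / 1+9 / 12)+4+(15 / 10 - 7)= 2387 / 988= 2.42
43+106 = 149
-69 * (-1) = 69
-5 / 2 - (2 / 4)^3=-21 / 8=-2.62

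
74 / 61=1.21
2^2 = 4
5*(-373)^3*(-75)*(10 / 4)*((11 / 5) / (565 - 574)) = -71355785875 / 6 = -11892630979.17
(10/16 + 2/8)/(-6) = -7/48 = -0.15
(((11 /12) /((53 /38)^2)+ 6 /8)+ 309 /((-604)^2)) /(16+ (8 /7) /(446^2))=1307828750554109 /17122799679688800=0.08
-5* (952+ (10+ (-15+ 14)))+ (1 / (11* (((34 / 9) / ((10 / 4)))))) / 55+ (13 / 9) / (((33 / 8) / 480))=-343373059 / 74052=-4636.92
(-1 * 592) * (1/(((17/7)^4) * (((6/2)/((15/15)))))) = -1421392/250563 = -5.67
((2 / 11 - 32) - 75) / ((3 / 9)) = -3525 / 11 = -320.45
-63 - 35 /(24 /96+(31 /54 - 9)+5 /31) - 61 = -3210112 /26833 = -119.63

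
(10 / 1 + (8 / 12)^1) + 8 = 56 / 3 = 18.67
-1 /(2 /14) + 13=6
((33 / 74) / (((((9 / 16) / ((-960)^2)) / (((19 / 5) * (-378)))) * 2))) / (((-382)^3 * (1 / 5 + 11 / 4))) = 48538828800 / 15210862393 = 3.19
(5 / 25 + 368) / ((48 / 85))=31297 / 48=652.02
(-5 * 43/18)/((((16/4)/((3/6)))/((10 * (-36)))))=537.50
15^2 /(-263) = -225 /263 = -0.86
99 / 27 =11 / 3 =3.67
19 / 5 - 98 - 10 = -521 / 5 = -104.20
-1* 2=-2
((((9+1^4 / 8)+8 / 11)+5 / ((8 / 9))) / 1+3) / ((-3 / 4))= -271 / 11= -24.64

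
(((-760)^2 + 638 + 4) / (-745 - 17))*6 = -578242 / 127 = -4553.09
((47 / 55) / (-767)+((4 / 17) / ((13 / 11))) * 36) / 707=734183 / 72431645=0.01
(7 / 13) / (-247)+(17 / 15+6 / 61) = 3612392 / 2938065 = 1.23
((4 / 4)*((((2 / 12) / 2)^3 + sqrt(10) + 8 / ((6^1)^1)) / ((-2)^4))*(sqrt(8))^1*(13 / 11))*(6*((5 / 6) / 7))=149825*sqrt(2) / 1064448 + 65*sqrt(5) / 308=0.67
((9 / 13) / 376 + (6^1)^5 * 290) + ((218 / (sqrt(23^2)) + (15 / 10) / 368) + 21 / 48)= 1014086929579 / 449696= 2255049.92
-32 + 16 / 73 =-2320 / 73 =-31.78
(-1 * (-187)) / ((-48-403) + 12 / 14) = -1309 / 3151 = -0.42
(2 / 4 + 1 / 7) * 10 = 45 / 7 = 6.43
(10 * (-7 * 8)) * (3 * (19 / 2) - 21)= -4200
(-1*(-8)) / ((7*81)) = 8 / 567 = 0.01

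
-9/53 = -0.17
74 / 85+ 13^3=186819 / 85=2197.87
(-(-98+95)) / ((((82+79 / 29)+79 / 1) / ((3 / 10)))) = 261 / 47480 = 0.01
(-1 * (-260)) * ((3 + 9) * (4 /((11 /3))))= 37440 /11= 3403.64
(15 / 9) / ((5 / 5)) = 5 / 3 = 1.67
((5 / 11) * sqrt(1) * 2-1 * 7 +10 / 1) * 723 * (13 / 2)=404157 / 22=18370.77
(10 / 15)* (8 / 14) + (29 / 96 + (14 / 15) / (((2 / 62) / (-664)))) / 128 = -64386569 / 430080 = -149.71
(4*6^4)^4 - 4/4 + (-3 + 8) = 722204136308740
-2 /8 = -1 /4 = -0.25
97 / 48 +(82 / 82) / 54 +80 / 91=114731 / 39312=2.92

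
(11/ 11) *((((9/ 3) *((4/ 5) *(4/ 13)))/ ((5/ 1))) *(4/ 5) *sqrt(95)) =1.15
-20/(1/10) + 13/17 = -3387/17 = -199.24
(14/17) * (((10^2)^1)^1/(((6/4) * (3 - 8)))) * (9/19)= -1680/323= -5.20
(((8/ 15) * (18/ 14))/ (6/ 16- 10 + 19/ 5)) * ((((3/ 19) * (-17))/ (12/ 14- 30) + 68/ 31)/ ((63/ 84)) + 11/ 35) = -13306368/ 33623065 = -0.40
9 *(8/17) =72/17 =4.24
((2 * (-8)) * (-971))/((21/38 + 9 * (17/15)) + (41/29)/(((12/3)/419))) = 171206720/1750499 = 97.80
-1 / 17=-0.06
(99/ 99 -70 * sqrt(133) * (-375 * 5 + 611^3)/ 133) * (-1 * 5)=-5 + 11404862800 * sqrt(133)/ 19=6922489159.45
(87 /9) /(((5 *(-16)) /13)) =-377 /240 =-1.57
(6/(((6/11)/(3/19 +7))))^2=2238016/361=6199.49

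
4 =4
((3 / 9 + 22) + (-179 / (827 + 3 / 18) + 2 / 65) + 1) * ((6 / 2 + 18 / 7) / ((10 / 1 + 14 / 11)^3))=14908529669 / 165595060960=0.09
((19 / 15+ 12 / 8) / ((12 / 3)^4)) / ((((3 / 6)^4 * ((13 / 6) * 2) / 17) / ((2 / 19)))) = 1411 / 19760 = 0.07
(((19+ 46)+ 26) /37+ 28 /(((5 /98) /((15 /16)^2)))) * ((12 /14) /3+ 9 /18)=902011 /2368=380.92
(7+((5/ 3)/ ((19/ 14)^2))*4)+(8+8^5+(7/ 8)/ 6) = 189376357/ 5776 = 32786.77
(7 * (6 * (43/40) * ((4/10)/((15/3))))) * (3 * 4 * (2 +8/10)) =75852/625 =121.36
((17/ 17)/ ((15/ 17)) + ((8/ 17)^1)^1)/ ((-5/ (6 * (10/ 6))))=-3.21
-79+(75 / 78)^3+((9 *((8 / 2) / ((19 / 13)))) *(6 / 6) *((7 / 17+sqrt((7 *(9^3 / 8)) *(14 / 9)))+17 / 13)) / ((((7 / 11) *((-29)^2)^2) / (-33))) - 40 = -3321417706744251 / 28106877305416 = -118.17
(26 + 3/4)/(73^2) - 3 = -63841/21316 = -2.99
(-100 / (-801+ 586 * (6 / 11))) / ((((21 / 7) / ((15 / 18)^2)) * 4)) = 1375 / 114372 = 0.01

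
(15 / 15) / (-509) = -1 / 509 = -0.00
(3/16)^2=9/256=0.04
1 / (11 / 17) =17 / 11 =1.55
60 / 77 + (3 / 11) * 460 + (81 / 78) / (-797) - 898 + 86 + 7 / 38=-10392170097 / 15158143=-685.58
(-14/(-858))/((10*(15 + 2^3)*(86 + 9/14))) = 49/59843355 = 0.00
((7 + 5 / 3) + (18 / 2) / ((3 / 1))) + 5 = 16.67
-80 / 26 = -40 / 13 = -3.08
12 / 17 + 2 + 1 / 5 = 247 / 85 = 2.91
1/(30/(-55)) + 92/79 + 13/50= -0.41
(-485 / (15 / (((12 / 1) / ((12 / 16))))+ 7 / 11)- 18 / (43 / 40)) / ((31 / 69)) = -267024480 / 369241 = -723.17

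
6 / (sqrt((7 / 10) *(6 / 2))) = 2 *sqrt(210) / 7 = 4.14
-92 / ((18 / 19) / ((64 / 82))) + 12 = -23540 / 369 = -63.79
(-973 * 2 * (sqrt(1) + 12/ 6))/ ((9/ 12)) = -7784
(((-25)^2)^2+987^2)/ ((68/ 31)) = 1244371/ 2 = 622185.50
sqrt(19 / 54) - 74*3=-222+sqrt(114) / 18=-221.41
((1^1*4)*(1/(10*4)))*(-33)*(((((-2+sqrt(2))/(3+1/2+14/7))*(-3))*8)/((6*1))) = -24/5+12*sqrt(2)/5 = -1.41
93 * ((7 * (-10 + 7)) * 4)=-7812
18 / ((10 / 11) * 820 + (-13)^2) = 66 / 3353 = 0.02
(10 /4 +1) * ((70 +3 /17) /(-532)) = -1193 /2584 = -0.46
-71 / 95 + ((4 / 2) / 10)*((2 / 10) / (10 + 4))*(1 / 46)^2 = -10516501 / 14071400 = -0.75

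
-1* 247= -247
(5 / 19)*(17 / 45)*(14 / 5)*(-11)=-2618 / 855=-3.06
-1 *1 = -1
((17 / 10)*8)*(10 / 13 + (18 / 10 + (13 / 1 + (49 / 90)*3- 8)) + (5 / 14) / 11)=9429152 / 75075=125.60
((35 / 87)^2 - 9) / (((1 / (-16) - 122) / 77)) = 11773696 / 2111751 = 5.58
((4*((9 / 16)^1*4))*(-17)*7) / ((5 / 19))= -20349 / 5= -4069.80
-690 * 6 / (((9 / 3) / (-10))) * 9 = 124200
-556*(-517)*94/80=3377561/10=337756.10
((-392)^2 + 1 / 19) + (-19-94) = 2917470 / 19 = 153551.05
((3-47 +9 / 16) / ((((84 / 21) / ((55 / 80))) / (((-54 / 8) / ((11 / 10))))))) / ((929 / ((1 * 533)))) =50008725 / 1902592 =26.28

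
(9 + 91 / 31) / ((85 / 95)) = 7030 / 527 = 13.34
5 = 5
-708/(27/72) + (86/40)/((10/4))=-94357/50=-1887.14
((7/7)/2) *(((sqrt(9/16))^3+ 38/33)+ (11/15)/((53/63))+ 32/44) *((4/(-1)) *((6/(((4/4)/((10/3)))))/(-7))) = 1775507/97944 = 18.13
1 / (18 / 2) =1 / 9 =0.11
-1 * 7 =-7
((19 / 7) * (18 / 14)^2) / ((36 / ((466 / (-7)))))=-39843 / 4802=-8.30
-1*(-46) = 46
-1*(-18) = 18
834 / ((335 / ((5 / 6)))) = 139 / 67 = 2.07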